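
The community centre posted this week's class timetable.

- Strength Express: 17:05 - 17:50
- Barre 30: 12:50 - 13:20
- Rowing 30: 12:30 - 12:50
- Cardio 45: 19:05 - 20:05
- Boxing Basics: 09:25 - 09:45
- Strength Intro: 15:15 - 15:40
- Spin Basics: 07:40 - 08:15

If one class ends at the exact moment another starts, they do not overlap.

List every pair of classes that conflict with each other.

no conflicts

Sorted by start: Spin Basics, Boxing Basics, Rowing 30, Barre 30, Strength Intro, Strength Express, Cardio 45.
Boxing Basics starts after Spin Basics ends, so Spin Basics has no further overlaps.
Rowing 30 starts after Boxing Basics ends, so Boxing Basics has no further overlaps.
Barre 30 starts exactly when Rowing 30 ends (back-to-back, no overlap), so Rowing 30 has no further overlaps.
Strength Intro starts after Barre 30 ends, so Barre 30 has no further overlaps.
Strength Express starts after Strength Intro ends, so Strength Intro has no further overlaps.
Cardio 45 starts after Strength Express ends.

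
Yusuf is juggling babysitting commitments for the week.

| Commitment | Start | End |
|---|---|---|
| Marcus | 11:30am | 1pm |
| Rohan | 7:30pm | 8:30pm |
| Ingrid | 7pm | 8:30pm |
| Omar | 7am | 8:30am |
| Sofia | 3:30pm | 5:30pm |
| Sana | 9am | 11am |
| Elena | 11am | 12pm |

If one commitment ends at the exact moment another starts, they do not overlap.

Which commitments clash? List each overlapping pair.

Sorted by start: Omar, Sana, Elena, Marcus, Sofia, Ingrid, Rohan.
Sana starts after Omar ends, so Omar has no further overlaps.
Elena starts exactly when Sana ends (back-to-back, no overlap), so Sana has no further overlaps.
Marcus starts before Elena ends → Elena and Marcus overlap.
Sofia starts after Elena ends, so Elena has no further overlaps.
Sofia starts after Marcus ends, so Marcus has no further overlaps.
Ingrid starts after Sofia ends, so Sofia has no further overlaps.
Rohan starts before Ingrid ends → Ingrid and Rohan overlap.

Elena & Marcus, Ingrid & Rohan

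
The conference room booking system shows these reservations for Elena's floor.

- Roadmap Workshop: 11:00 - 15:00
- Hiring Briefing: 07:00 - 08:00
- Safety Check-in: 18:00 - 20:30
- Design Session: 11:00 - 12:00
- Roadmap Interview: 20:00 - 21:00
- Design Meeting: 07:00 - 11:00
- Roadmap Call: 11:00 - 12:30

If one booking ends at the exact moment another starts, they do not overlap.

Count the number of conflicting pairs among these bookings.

5

Sorted by start: Design Meeting, Hiring Briefing, Design Session, Roadmap Call, Roadmap Workshop, Safety Check-in, Roadmap Interview.
Hiring Briefing starts before Design Meeting ends → Design Meeting and Hiring Briefing overlap.
Design Session starts exactly when Design Meeting ends (back-to-back, no overlap), so nothing later overlaps Design Meeting either.
Design Session starts after Hiring Briefing ends, so nothing later overlaps Hiring Briefing either.
Roadmap Call starts before Design Session ends → Design Session and Roadmap Call overlap.
Roadmap Workshop starts before Design Session ends → Design Session and Roadmap Workshop overlap.
Safety Check-in starts after Design Session ends, so nothing later overlaps Design Session either.
Roadmap Workshop starts before Roadmap Call ends → Roadmap Call and Roadmap Workshop overlap.
Safety Check-in starts after Roadmap Call ends, so nothing later overlaps Roadmap Call either.
Safety Check-in starts after Roadmap Workshop ends, so nothing later overlaps Roadmap Workshop either.
Roadmap Interview starts before Safety Check-in ends → Safety Check-in and Roadmap Interview overlap.
Overlapping pairs: Design Meeting & Hiring Briefing, Design Session & Roadmap Call, Design Session & Roadmap Workshop, Roadmap Call & Roadmap Workshop, Roadmap Interview & Safety Check-in — 5 in total.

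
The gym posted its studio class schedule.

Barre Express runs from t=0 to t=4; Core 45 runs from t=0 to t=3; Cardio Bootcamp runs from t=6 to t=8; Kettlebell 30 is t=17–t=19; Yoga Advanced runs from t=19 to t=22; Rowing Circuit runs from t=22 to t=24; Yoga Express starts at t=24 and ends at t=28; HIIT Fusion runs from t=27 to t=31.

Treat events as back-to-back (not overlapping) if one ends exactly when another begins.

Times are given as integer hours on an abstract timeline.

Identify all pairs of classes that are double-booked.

Two intervals overlap when each starts before the other ends.
Sorted by start: Barre Express, Core 45, Cardio Bootcamp, Kettlebell 30, Yoga Advanced, Rowing Circuit, Yoga Express, HIIT Fusion.
Core 45 starts before Barre Express ends → Barre Express and Core 45 overlap.
Cardio Bootcamp starts after Barre Express ends, so nothing later overlaps Barre Express either.
Cardio Bootcamp starts after Core 45 ends, so nothing later overlaps Core 45 either.
Kettlebell 30 starts after Cardio Bootcamp ends, so nothing later overlaps Cardio Bootcamp either.
Yoga Advanced starts exactly when Kettlebell 30 ends (back-to-back, no overlap), so nothing later overlaps Kettlebell 30 either.
Rowing Circuit starts exactly when Yoga Advanced ends (back-to-back, no overlap), so nothing later overlaps Yoga Advanced either.
Yoga Express starts exactly when Rowing Circuit ends (back-to-back, no overlap), so nothing later overlaps Rowing Circuit either.
HIIT Fusion starts before Yoga Express ends → Yoga Express and HIIT Fusion overlap.

Barre Express & Core 45, HIIT Fusion & Yoga Express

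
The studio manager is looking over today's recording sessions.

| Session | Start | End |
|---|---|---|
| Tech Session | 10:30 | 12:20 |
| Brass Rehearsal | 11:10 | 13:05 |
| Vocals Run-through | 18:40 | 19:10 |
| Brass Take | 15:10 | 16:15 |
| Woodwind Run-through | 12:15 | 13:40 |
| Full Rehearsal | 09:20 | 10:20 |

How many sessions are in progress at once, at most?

3

Walk through starts and ends in time order (an end at T is processed before a start at T):
09:20 start Full Rehearsal → 1
10:20 end Full Rehearsal → 0
10:30 start Tech Session → 1
11:10 start Brass Rehearsal → 2
12:15 start Woodwind Run-through → 3
12:20 end Tech Session → 2
13:05 end Brass Rehearsal → 1
13:40 end Woodwind Run-through → 0
15:10 start Brass Take → 1
16:15 end Brass Take → 0
18:40 start Vocals Run-through → 1
19:10 end Vocals Run-through → 0
Peak is 3, at 12:15 (Brass Rehearsal, Tech Session, Woodwind Run-through).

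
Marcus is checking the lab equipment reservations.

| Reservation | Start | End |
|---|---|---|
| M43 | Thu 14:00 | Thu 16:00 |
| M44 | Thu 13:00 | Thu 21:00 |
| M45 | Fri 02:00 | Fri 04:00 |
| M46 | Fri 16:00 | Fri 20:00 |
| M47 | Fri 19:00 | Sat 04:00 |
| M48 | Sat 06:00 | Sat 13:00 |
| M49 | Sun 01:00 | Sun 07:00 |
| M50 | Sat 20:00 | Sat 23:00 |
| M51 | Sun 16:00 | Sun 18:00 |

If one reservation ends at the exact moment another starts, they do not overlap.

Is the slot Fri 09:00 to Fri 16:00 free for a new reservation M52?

Yes — the slot is free

M44: ends Thu 21:00 at or before M52 starts Fri 09:00 → clear.
M43: ends Thu 16:00 at or before M52 starts Fri 09:00 → clear.
M45: ends Fri 04:00 at or before M52 starts Fri 09:00 → clear.
M46: starts Fri 16:00 at or after M52 ends Fri 16:00 → clear.
M47: starts Fri 19:00 at or after M52 ends Fri 16:00 → clear.
M48: starts Sat 06:00 at or after M52 ends Fri 16:00 → clear.
M50: starts Sat 20:00 at or after M52 ends Fri 16:00 → clear.
M49: starts Sun 01:00 at or after M52 ends Fri 16:00 → clear.
M51: starts Sun 16:00 at or after M52 ends Fri 16:00 → clear.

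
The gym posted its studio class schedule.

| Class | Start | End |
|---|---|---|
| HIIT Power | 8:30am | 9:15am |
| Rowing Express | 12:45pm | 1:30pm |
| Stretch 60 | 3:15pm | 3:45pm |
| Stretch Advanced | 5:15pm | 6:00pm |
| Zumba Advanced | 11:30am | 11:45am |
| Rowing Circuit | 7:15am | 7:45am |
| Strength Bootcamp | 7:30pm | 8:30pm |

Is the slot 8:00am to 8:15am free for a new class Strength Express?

Rowing Circuit: ends 7:45am at or before Strength Express starts 8:00am → clear.
HIIT Power: starts 8:30am at or after Strength Express ends 8:15am → clear.
Zumba Advanced: starts 11:30am at or after Strength Express ends 8:15am → clear.
Rowing Express: starts 12:45pm at or after Strength Express ends 8:15am → clear.
Stretch 60: starts 3:15pm at or after Strength Express ends 8:15am → clear.
Stretch Advanced: starts 5:15pm at or after Strength Express ends 8:15am → clear.
Strength Bootcamp: starts 7:30pm at or after Strength Express ends 8:15am → clear.

Yes — the slot is free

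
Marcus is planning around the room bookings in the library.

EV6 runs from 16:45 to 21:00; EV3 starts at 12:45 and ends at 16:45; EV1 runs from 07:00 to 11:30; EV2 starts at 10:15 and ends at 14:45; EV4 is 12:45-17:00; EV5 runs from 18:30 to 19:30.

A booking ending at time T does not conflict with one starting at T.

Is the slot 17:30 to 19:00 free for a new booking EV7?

EV1: ends 11:30 at or before EV7 starts 17:30 → clear.
EV2: ends 14:45 at or before EV7 starts 17:30 → clear.
EV3: ends 16:45 at or before EV7 starts 17:30 → clear.
EV4: ends 17:00 at or before EV7 starts 17:30 → clear.
EV6: starts 16:45 before EV7 ends 19:00, and ends 21:00 after EV7 starts 17:30 → overlap.
EV5: starts 18:30 before EV7 ends 19:00, and ends 19:30 after EV7 starts 17:30 → overlap.
EV7 overlaps EV5, EV6.

No — it overlaps EV5, EV6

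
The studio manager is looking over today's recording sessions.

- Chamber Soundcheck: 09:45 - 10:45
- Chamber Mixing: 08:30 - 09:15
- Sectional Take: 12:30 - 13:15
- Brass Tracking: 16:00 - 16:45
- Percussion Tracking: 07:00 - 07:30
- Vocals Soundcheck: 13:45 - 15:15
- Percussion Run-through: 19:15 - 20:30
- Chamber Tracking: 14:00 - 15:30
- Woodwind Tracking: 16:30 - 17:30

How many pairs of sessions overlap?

Sorted by start: Percussion Tracking, Chamber Mixing, Chamber Soundcheck, Sectional Take, Vocals Soundcheck, Chamber Tracking, Brass Tracking, Woodwind Tracking, Percussion Run-through.
Chamber Mixing starts after Percussion Tracking ends, so Percussion Tracking has no further overlaps.
Chamber Soundcheck starts after Chamber Mixing ends, so Chamber Mixing has no further overlaps.
Sectional Take starts after Chamber Soundcheck ends, so Chamber Soundcheck has no further overlaps.
Vocals Soundcheck starts after Sectional Take ends, so Sectional Take has no further overlaps.
Chamber Tracking starts before Vocals Soundcheck ends → Vocals Soundcheck and Chamber Tracking overlap.
Brass Tracking starts after Vocals Soundcheck ends, so Vocals Soundcheck has no further overlaps.
Brass Tracking starts after Chamber Tracking ends, so Chamber Tracking has no further overlaps.
Woodwind Tracking starts before Brass Tracking ends → Brass Tracking and Woodwind Tracking overlap.
Percussion Run-through starts after Brass Tracking ends.
Percussion Run-through starts after Woodwind Tracking ends.
Overlapping pairs: Brass Tracking & Woodwind Tracking, Chamber Tracking & Vocals Soundcheck — 2 in total.

2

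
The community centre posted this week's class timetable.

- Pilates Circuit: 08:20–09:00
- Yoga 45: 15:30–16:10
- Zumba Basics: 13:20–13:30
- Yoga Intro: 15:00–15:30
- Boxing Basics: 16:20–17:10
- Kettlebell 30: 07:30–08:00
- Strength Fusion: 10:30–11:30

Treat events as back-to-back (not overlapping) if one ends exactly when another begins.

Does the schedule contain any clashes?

Sorted by start: Kettlebell 30, Pilates Circuit, Strength Fusion, Zumba Basics, Yoga Intro, Yoga 45, Boxing Basics.
Pilates Circuit starts after Kettlebell 30 ends — done with Kettlebell 30.
Strength Fusion starts after Pilates Circuit ends — done with Pilates Circuit.
Zumba Basics starts after Strength Fusion ends — done with Strength Fusion.
Yoga Intro starts after Zumba Basics ends — done with Zumba Basics.
Yoga 45 starts exactly when Yoga Intro ends (back-to-back, no overlap) — done with Yoga Intro.
Boxing Basics starts after Yoga 45 ends.
Every pair is clear; the schedule has no overlaps.

No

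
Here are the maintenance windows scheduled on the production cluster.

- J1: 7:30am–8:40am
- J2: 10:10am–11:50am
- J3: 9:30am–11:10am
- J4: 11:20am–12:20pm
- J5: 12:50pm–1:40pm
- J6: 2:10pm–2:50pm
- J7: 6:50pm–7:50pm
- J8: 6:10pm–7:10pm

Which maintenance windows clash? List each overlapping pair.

J2 & J3, J2 & J4, J7 & J8

Sorted by start: J1, J3, J2, J4, J5, J6, J8, J7.
J3 starts after J1 ends, so J1 has no further overlaps.
J2 starts before J3 ends → J3 and J2 overlap.
J4 starts after J3 ends, so J3 has no further overlaps.
J4 starts before J2 ends → J2 and J4 overlap.
J5 starts after J2 ends, so J2 has no further overlaps.
J5 starts after J4 ends, so J4 has no further overlaps.
J6 starts after J5 ends, so J5 has no further overlaps.
J8 starts after J6 ends, so J6 has no further overlaps.
J7 starts before J8 ends → J8 and J7 overlap.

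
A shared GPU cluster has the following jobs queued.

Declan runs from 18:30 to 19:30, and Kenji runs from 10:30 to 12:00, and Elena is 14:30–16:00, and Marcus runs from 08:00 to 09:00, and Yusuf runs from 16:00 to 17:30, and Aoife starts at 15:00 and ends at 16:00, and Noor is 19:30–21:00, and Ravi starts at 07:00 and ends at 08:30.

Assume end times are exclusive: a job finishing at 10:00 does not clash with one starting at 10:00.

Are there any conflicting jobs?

Yes

Check each pair: they overlap iff neither finishes before the other starts.
Sorted by start: Ravi, Marcus, Kenji, Elena, Aoife, Yusuf, Declan, Noor.
Marcus starts before Ravi ends → Ravi and Marcus overlap.
That's a conflict, so the schedule is not conflict-free.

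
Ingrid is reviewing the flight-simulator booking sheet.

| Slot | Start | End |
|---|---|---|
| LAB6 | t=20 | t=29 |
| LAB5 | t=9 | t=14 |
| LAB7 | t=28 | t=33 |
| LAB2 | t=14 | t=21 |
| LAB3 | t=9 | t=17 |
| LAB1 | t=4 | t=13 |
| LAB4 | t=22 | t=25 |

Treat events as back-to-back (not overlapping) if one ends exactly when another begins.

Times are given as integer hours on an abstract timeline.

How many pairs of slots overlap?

Sorted by start: LAB1, LAB3, LAB5, LAB2, LAB6, LAB4, LAB7.
LAB3 starts before LAB1 ends → LAB1 and LAB3 overlap.
LAB5 starts before LAB1 ends → LAB1 and LAB5 overlap.
LAB2 starts after LAB1 ends, so LAB1 has no further overlaps.
LAB5 starts before LAB3 ends → LAB3 and LAB5 overlap.
LAB2 starts before LAB3 ends → LAB3 and LAB2 overlap.
LAB6 starts after LAB3 ends, so LAB3 has no further overlaps.
LAB2 starts exactly when LAB5 ends (back-to-back, no overlap), so LAB5 has no further overlaps.
LAB6 starts before LAB2 ends → LAB2 and LAB6 overlap.
LAB4 starts after LAB2 ends, so LAB2 has no further overlaps.
LAB4 starts before LAB6 ends → LAB6 and LAB4 overlap.
LAB7 starts before LAB6 ends → LAB6 and LAB7 overlap.
LAB7 starts after LAB4 ends.
Overlapping pairs: LAB1 & LAB3, LAB1 & LAB5, LAB2 & LAB3, LAB2 & LAB6, LAB3 & LAB5, LAB4 & LAB6, LAB6 & LAB7 — 7 in total.

7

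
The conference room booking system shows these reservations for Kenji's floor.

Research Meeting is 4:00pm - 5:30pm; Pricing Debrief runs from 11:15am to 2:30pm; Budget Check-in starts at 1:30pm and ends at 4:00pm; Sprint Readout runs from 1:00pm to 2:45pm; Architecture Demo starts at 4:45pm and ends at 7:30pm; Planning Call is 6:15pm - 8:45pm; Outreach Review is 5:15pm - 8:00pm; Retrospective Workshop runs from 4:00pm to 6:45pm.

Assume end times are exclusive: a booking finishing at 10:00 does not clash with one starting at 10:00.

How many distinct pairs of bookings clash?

Sorted by start: Pricing Debrief, Sprint Readout, Budget Check-in, Research Meeting, Retrospective Workshop, Architecture Demo, Outreach Review, Planning Call.
Sprint Readout starts before Pricing Debrief ends → Pricing Debrief and Sprint Readout overlap.
Budget Check-in starts before Pricing Debrief ends → Pricing Debrief and Budget Check-in overlap.
Research Meeting starts after Pricing Debrief ends, so nothing later overlaps Pricing Debrief either.
Budget Check-in starts before Sprint Readout ends → Sprint Readout and Budget Check-in overlap.
Research Meeting starts after Sprint Readout ends, so nothing later overlaps Sprint Readout either.
Research Meeting starts exactly when Budget Check-in ends (back-to-back, no overlap), so nothing later overlaps Budget Check-in either.
Retrospective Workshop starts before Research Meeting ends → Research Meeting and Retrospective Workshop overlap.
Architecture Demo starts before Research Meeting ends → Research Meeting and Architecture Demo overlap.
Outreach Review starts before Research Meeting ends → Research Meeting and Outreach Review overlap.
Planning Call starts after Research Meeting ends.
Architecture Demo starts before Retrospective Workshop ends → Retrospective Workshop and Architecture Demo overlap.
Outreach Review starts before Retrospective Workshop ends → Retrospective Workshop and Outreach Review overlap.
Planning Call starts before Retrospective Workshop ends → Retrospective Workshop and Planning Call overlap.
Outreach Review starts before Architecture Demo ends → Architecture Demo and Outreach Review overlap.
Planning Call starts before Architecture Demo ends → Architecture Demo and Planning Call overlap.
Planning Call starts before Outreach Review ends → Outreach Review and Planning Call overlap.
Overlapping pairs: Architecture Demo & Outreach Review, Architecture Demo & Planning Call, Architecture Demo & Research Meeting, Architecture Demo & Retrospective Workshop, Budget Check-in & Pricing Debrief, Budget Check-in & Sprint Readout, Outreach Review & Planning Call, Outreach Review & Research Meeting, Outreach Review & Retrospective Workshop, Planning Call & Retrospective Workshop, Pricing Debrief & Sprint Readout, Research Meeting & Retrospective Workshop — 12 in total.

12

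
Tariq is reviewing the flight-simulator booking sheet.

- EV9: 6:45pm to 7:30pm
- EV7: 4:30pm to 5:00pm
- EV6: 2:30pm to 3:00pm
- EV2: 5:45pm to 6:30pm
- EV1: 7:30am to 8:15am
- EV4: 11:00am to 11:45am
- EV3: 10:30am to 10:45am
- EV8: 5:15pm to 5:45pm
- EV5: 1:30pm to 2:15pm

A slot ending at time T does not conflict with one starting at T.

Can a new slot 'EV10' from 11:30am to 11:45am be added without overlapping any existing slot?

EV1: ends 8:15am at or before EV10 starts 11:30am → clear.
EV3: ends 10:45am at or before EV10 starts 11:30am → clear.
EV4: starts 11:00am before EV10 ends 11:45am, and ends 11:45am after EV10 starts 11:30am → overlap.
EV5: starts 1:30pm at or after EV10 ends 11:45am → clear.
EV6: starts 2:30pm at or after EV10 ends 11:45am → clear.
EV7: starts 4:30pm at or after EV10 ends 11:45am → clear.
EV8: starts 5:15pm at or after EV10 ends 11:45am → clear.
EV2: starts 5:45pm at or after EV10 ends 11:45am → clear.
EV9: starts 6:45pm at or after EV10 ends 11:45am → clear.
EV10 overlaps EV4.

No — it overlaps EV4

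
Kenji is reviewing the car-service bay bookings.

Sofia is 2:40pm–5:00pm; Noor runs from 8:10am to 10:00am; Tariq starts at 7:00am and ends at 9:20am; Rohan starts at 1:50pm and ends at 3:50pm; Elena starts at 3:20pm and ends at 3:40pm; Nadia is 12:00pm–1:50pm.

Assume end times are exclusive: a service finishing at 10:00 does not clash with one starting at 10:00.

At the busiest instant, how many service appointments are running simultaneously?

3

Sort all start/end points and keep a running count:
7:00am start Tariq → 1
8:10am start Noor → 2
9:20am end Tariq → 1
10:00am end Noor → 0
12:00pm start Nadia → 1
1:50pm end Nadia → 0
1:50pm start Rohan → 1
2:40pm start Sofia → 2
3:20pm start Elena → 3
3:40pm end Elena → 2
3:50pm end Rohan → 1
5:00pm end Sofia → 0
Peak is 3, at 3:20pm (Elena, Rohan, Sofia).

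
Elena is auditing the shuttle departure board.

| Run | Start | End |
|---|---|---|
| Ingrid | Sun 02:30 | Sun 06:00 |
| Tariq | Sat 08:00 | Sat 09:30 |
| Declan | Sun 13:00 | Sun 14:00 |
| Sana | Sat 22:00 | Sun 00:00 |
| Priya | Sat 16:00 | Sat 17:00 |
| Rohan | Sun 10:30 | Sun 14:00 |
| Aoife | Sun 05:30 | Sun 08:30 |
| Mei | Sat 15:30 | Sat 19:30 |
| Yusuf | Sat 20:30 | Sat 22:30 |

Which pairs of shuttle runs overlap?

Sorted by start: Tariq, Mei, Priya, Yusuf, Sana, Ingrid, Aoife, Rohan, Declan.
Mei starts after Tariq ends; Tariq is clear from here.
Priya starts before Mei ends → Mei and Priya overlap.
Yusuf starts after Mei ends; Mei is clear from here.
Yusuf starts after Priya ends; Priya is clear from here.
Sana starts before Yusuf ends → Yusuf and Sana overlap.
Ingrid starts after Yusuf ends; Yusuf is clear from here.
Ingrid starts after Sana ends; Sana is clear from here.
Aoife starts before Ingrid ends → Ingrid and Aoife overlap.
Rohan starts after Ingrid ends; Ingrid is clear from here.
Rohan starts after Aoife ends; Aoife is clear from here.
Declan starts before Rohan ends → Rohan and Declan overlap.

Aoife & Ingrid, Declan & Rohan, Mei & Priya, Sana & Yusuf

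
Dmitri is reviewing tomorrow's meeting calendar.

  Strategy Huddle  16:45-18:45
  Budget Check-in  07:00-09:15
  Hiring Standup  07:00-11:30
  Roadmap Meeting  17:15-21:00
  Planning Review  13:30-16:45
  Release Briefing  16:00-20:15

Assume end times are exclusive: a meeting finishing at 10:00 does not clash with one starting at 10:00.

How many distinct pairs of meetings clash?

Sorted by start: Budget Check-in, Hiring Standup, Planning Review, Release Briefing, Strategy Huddle, Roadmap Meeting.
Hiring Standup starts before Budget Check-in ends → Budget Check-in and Hiring Standup overlap.
Planning Review starts after Budget Check-in ends; Budget Check-in is clear from here.
Planning Review starts after Hiring Standup ends; Hiring Standup is clear from here.
Release Briefing starts before Planning Review ends → Planning Review and Release Briefing overlap.
Strategy Huddle starts exactly when Planning Review ends (back-to-back, no overlap); Planning Review is clear from here.
Strategy Huddle starts before Release Briefing ends → Release Briefing and Strategy Huddle overlap.
Roadmap Meeting starts before Release Briefing ends → Release Briefing and Roadmap Meeting overlap.
Roadmap Meeting starts before Strategy Huddle ends → Strategy Huddle and Roadmap Meeting overlap.
Overlapping pairs: Budget Check-in & Hiring Standup, Planning Review & Release Briefing, Release Briefing & Roadmap Meeting, Release Briefing & Strategy Huddle, Roadmap Meeting & Strategy Huddle — 5 in total.

5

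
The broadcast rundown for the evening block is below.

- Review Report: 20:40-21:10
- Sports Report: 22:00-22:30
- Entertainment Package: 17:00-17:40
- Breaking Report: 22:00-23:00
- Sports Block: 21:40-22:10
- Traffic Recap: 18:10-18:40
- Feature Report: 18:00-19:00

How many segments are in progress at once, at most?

3

Sweep the timeline, counting +1 at each start and −1 at each end (ends before starts at a tie):
17:00 start Entertainment Package → 1
17:40 end Entertainment Package → 0
18:00 start Feature Report → 1
18:10 start Traffic Recap → 2
18:40 end Traffic Recap → 1
19:00 end Feature Report → 0
20:40 start Review Report → 1
21:10 end Review Report → 0
21:40 start Sports Block → 1
22:00 start Breaking Report → 2
22:00 start Sports Report → 3
22:10 end Sports Block → 2
22:30 end Sports Report → 1
23:00 end Breaking Report → 0
Peak is 3, at 22:00 (Breaking Report, Sports Block, Sports Report).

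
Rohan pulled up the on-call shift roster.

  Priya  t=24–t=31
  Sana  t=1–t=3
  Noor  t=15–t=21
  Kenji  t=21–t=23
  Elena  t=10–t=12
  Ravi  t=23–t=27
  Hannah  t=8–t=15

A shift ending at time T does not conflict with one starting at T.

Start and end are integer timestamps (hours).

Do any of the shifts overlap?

Two intervals overlap when each starts before the other ends.
Sorted by start: Sana, Hannah, Elena, Noor, Kenji, Ravi, Priya.
Hannah starts after Sana ends, so nothing later overlaps Sana either.
Elena starts before Hannah ends → Hannah and Elena overlap.
That's a conflict, so the schedule is not conflict-free.

Yes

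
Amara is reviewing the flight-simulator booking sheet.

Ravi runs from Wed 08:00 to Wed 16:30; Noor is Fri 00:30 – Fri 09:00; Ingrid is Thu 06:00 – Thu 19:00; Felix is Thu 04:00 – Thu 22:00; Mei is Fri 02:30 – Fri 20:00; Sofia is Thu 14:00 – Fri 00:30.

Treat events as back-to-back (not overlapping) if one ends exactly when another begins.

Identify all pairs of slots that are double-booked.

Felix & Ingrid, Felix & Sofia, Ingrid & Sofia, Mei & Noor

Sorted by start: Ravi, Felix, Ingrid, Sofia, Noor, Mei.
Felix starts after Ravi ends, so nothing later overlaps Ravi either.
Ingrid starts before Felix ends → Felix and Ingrid overlap.
Sofia starts before Felix ends → Felix and Sofia overlap.
Noor starts after Felix ends, so nothing later overlaps Felix either.
Sofia starts before Ingrid ends → Ingrid and Sofia overlap.
Noor starts after Ingrid ends, so nothing later overlaps Ingrid either.
Noor starts exactly when Sofia ends (back-to-back, no overlap), so nothing later overlaps Sofia either.
Mei starts before Noor ends → Noor and Mei overlap.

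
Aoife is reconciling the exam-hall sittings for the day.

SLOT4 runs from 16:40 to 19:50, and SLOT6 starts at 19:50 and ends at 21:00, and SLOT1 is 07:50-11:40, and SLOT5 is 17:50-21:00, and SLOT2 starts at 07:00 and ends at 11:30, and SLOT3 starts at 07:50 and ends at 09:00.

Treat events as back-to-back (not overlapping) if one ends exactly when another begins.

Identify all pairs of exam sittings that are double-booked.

SLOT1 & SLOT2, SLOT1 & SLOT3, SLOT2 & SLOT3, SLOT4 & SLOT5, SLOT5 & SLOT6

Sorted by start: SLOT2, SLOT1, SLOT3, SLOT4, SLOT5, SLOT6.
SLOT1 starts before SLOT2 ends → SLOT2 and SLOT1 overlap.
SLOT3 starts before SLOT2 ends → SLOT2 and SLOT3 overlap.
SLOT4 starts after SLOT2 ends; SLOT2 is clear from here.
SLOT3 starts before SLOT1 ends → SLOT1 and SLOT3 overlap.
SLOT4 starts after SLOT1 ends; SLOT1 is clear from here.
SLOT4 starts after SLOT3 ends; SLOT3 is clear from here.
SLOT5 starts before SLOT4 ends → SLOT4 and SLOT5 overlap.
SLOT6 starts exactly when SLOT4 ends (back-to-back, no overlap).
SLOT6 starts before SLOT5 ends → SLOT5 and SLOT6 overlap.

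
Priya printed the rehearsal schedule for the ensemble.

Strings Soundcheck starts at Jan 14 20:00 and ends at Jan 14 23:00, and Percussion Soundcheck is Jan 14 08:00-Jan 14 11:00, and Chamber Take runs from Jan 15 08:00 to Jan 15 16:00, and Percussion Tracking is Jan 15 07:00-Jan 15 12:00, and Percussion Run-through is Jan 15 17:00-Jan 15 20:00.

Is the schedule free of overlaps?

Sorted by start: Percussion Soundcheck, Strings Soundcheck, Percussion Tracking, Chamber Take, Percussion Run-through.
Strings Soundcheck starts after Percussion Soundcheck ends, so nothing later overlaps Percussion Soundcheck either.
Percussion Tracking starts after Strings Soundcheck ends, so nothing later overlaps Strings Soundcheck either.
Chamber Take starts before Percussion Tracking ends → Percussion Tracking and Chamber Take overlap.
That's a conflict, so the schedule is not conflict-free.

No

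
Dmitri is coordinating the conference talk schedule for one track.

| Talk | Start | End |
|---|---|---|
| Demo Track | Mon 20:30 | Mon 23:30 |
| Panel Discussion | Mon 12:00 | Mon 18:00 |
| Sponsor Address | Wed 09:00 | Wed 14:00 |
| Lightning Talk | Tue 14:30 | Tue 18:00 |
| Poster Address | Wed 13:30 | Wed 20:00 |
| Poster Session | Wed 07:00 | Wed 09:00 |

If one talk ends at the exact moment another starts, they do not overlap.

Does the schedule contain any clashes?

Sorted by start: Panel Discussion, Demo Track, Lightning Talk, Poster Session, Sponsor Address, Poster Address.
Demo Track starts after Panel Discussion ends, so Panel Discussion has no further overlaps.
Lightning Talk starts after Demo Track ends, so Demo Track has no further overlaps.
Poster Session starts after Lightning Talk ends, so Lightning Talk has no further overlaps.
Sponsor Address starts exactly when Poster Session ends (back-to-back, no overlap), so Poster Session has no further overlaps.
Poster Address starts before Sponsor Address ends → Sponsor Address and Poster Address overlap.
That's a conflict, so the schedule is not conflict-free.

Yes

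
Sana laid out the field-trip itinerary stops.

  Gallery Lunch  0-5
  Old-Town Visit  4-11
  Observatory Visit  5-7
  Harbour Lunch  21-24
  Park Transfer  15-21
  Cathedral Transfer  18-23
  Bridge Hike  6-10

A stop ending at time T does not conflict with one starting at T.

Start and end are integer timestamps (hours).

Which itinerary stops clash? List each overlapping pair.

Sorted by start: Gallery Lunch, Old-Town Visit, Observatory Visit, Bridge Hike, Park Transfer, Cathedral Transfer, Harbour Lunch.
Old-Town Visit starts before Gallery Lunch ends → Gallery Lunch and Old-Town Visit overlap.
Observatory Visit starts exactly when Gallery Lunch ends (back-to-back, no overlap) — done with Gallery Lunch.
Observatory Visit starts before Old-Town Visit ends → Old-Town Visit and Observatory Visit overlap.
Bridge Hike starts before Old-Town Visit ends → Old-Town Visit and Bridge Hike overlap.
Park Transfer starts after Old-Town Visit ends — done with Old-Town Visit.
Bridge Hike starts before Observatory Visit ends → Observatory Visit and Bridge Hike overlap.
Park Transfer starts after Observatory Visit ends — done with Observatory Visit.
Park Transfer starts after Bridge Hike ends — done with Bridge Hike.
Cathedral Transfer starts before Park Transfer ends → Park Transfer and Cathedral Transfer overlap.
Harbour Lunch starts exactly when Park Transfer ends (back-to-back, no overlap).
Harbour Lunch starts before Cathedral Transfer ends → Cathedral Transfer and Harbour Lunch overlap.

Bridge Hike & Observatory Visit, Bridge Hike & Old-Town Visit, Cathedral Transfer & Harbour Lunch, Cathedral Transfer & Park Transfer, Gallery Lunch & Old-Town Visit, Observatory Visit & Old-Town Visit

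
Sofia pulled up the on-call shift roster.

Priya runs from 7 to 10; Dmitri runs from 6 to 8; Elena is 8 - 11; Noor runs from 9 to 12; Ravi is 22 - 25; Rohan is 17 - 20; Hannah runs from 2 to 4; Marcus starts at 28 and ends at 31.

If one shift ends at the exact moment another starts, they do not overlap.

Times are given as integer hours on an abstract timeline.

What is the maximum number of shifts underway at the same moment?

Walk through starts and ends in time order (an end at T is processed before a start at T):
2 start Hannah → 1
4 end Hannah → 0
6 start Dmitri → 1
7 start Priya → 2
8 end Dmitri → 1
8 start Elena → 2
9 start Noor → 3
10 end Priya → 2
11 end Elena → 1
12 end Noor → 0
17 start Rohan → 1
20 end Rohan → 0
22 start Ravi → 1
25 end Ravi → 0
28 start Marcus → 1
31 end Marcus → 0
Peak is 3, at 9 (Elena, Noor, Priya).

3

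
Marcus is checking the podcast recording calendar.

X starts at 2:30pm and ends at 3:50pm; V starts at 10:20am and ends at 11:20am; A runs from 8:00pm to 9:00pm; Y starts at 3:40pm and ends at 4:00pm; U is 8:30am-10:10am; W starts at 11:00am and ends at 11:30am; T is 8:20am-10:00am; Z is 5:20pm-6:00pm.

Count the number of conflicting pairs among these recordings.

Sorted by start: T, U, V, W, X, Y, Z, A.
U starts before T ends → T and U overlap.
V starts after T ends, so nothing later overlaps T either.
V starts after U ends, so nothing later overlaps U either.
W starts before V ends → V and W overlap.
X starts after V ends, so nothing later overlaps V either.
X starts after W ends, so nothing later overlaps W either.
Y starts before X ends → X and Y overlap.
Z starts after X ends, so nothing later overlaps X either.
Z starts after Y ends, so nothing later overlaps Y either.
A starts after Z ends.
Overlapping pairs: T & U, V & W, X & Y — 3 in total.

3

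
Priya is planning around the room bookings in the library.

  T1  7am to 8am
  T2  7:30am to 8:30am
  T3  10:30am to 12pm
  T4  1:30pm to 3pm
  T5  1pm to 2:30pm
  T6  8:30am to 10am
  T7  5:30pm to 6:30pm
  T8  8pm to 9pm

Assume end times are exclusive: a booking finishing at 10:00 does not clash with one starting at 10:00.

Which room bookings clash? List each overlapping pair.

T1 & T2, T4 & T5

Two intervals overlap when each starts before the other ends.
Sorted by start: T1, T2, T6, T3, T5, T4, T7, T8.
T2 starts before T1 ends → T1 and T2 overlap.
T6 starts after T1 ends, so T1 has no further overlaps.
T6 starts exactly when T2 ends (back-to-back, no overlap), so T2 has no further overlaps.
T3 starts after T6 ends, so T6 has no further overlaps.
T5 starts after T3 ends, so T3 has no further overlaps.
T4 starts before T5 ends → T5 and T4 overlap.
T7 starts after T5 ends, so T5 has no further overlaps.
T7 starts after T4 ends, so T4 has no further overlaps.
T8 starts after T7 ends.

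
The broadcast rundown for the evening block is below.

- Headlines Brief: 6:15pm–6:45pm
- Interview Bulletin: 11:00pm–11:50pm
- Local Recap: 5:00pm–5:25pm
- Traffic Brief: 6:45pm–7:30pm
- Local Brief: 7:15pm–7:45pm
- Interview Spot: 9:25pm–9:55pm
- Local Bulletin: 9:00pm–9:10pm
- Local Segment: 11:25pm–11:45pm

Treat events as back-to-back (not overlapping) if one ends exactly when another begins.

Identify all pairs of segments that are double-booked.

Interview Bulletin & Local Segment, Local Brief & Traffic Brief

Sorted by start: Local Recap, Headlines Brief, Traffic Brief, Local Brief, Local Bulletin, Interview Spot, Interview Bulletin, Local Segment.
Headlines Brief starts after Local Recap ends, so nothing later overlaps Local Recap either.
Traffic Brief starts exactly when Headlines Brief ends (back-to-back, no overlap), so nothing later overlaps Headlines Brief either.
Local Brief starts before Traffic Brief ends → Traffic Brief and Local Brief overlap.
Local Bulletin starts after Traffic Brief ends, so nothing later overlaps Traffic Brief either.
Local Bulletin starts after Local Brief ends, so nothing later overlaps Local Brief either.
Interview Spot starts after Local Bulletin ends, so nothing later overlaps Local Bulletin either.
Interview Bulletin starts after Interview Spot ends, so nothing later overlaps Interview Spot either.
Local Segment starts before Interview Bulletin ends → Interview Bulletin and Local Segment overlap.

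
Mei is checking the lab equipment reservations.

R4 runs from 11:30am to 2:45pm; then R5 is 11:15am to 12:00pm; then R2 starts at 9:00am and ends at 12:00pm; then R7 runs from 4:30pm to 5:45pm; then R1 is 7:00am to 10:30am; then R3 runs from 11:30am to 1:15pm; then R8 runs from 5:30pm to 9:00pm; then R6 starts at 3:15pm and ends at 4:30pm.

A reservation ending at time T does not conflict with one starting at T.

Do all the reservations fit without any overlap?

No

Sorted by start: R1, R2, R5, R3, R4, R6, R7, R8.
R2 starts before R1 ends → R1 and R2 overlap.
That's a conflict, so the schedule is not conflict-free.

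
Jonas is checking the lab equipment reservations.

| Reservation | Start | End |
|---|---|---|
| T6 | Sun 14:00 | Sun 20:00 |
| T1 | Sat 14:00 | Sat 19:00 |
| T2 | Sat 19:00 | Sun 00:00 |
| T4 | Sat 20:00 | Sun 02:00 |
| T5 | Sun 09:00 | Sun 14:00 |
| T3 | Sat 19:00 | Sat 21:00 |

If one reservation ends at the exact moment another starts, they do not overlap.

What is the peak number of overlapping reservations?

Sort all start/end points and keep a running count:
Sat 14:00 start T1 → 1
Sat 19:00 end T1 → 0
Sat 19:00 start T2 → 1
Sat 19:00 start T3 → 2
Sat 20:00 start T4 → 3
Sat 21:00 end T3 → 2
Sun 00:00 end T2 → 1
Sun 02:00 end T4 → 0
Sun 09:00 start T5 → 1
Sun 14:00 end T5 → 0
Sun 14:00 start T6 → 1
Sun 20:00 end T6 → 0
Peak is 3, at Sat 20:00 (T2, T3, T4).

3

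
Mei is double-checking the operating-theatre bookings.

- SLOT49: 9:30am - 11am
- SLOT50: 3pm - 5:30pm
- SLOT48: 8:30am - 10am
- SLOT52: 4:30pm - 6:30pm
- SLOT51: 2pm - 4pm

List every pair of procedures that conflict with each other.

Check each pair: they overlap iff neither finishes before the other starts.
Sorted by start: SLOT48, SLOT49, SLOT51, SLOT50, SLOT52.
SLOT49 starts before SLOT48 ends → SLOT48 and SLOT49 overlap.
SLOT51 starts after SLOT48 ends — done with SLOT48.
SLOT51 starts after SLOT49 ends — done with SLOT49.
SLOT50 starts before SLOT51 ends → SLOT51 and SLOT50 overlap.
SLOT52 starts after SLOT51 ends.
SLOT52 starts before SLOT50 ends → SLOT50 and SLOT52 overlap.

SLOT48 & SLOT49, SLOT50 & SLOT51, SLOT50 & SLOT52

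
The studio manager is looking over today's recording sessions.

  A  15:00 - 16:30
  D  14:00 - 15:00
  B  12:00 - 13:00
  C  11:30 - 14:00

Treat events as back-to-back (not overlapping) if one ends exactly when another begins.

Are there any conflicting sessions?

Check each pair: they overlap iff neither finishes before the other starts.
Sorted by start: C, B, D, A.
B starts before C ends → C and B overlap.
That's a conflict, so the schedule is not conflict-free.

Yes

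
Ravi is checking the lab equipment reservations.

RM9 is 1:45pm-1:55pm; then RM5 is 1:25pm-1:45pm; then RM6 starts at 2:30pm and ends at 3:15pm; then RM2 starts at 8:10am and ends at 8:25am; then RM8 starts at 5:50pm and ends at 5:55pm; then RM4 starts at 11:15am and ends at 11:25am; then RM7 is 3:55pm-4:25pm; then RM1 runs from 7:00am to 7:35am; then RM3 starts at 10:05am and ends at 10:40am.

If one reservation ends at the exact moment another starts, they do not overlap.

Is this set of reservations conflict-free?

Yes

Sorted by start: RM1, RM2, RM3, RM4, RM5, RM9, RM6, RM7, RM8.
RM2 starts after RM1 ends — done with RM1.
RM3 starts after RM2 ends — done with RM2.
RM4 starts after RM3 ends — done with RM3.
RM5 starts after RM4 ends — done with RM4.
RM9 starts exactly when RM5 ends (back-to-back, no overlap) — done with RM5.
RM6 starts after RM9 ends — done with RM9.
RM7 starts after RM6 ends — done with RM6.
RM8 starts after RM7 ends.
Every pair is clear; the schedule has no overlaps.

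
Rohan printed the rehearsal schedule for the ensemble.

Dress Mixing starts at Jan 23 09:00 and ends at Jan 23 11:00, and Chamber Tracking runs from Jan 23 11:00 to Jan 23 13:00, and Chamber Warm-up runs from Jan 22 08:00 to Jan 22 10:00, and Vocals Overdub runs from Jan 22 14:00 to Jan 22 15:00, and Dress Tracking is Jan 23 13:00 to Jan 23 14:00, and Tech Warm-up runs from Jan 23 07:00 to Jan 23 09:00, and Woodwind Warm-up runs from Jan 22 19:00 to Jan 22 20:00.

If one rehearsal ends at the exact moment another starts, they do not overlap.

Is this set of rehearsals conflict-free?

Sorted by start: Chamber Warm-up, Vocals Overdub, Woodwind Warm-up, Tech Warm-up, Dress Mixing, Chamber Tracking, Dress Tracking.
Vocals Overdub starts after Chamber Warm-up ends; Chamber Warm-up is clear from here.
Woodwind Warm-up starts after Vocals Overdub ends; Vocals Overdub is clear from here.
Tech Warm-up starts after Woodwind Warm-up ends; Woodwind Warm-up is clear from here.
Dress Mixing starts exactly when Tech Warm-up ends (back-to-back, no overlap); Tech Warm-up is clear from here.
Chamber Tracking starts exactly when Dress Mixing ends (back-to-back, no overlap); Dress Mixing is clear from here.
Dress Tracking starts exactly when Chamber Tracking ends (back-to-back, no overlap).
Every pair is clear; the schedule has no overlaps.

Yes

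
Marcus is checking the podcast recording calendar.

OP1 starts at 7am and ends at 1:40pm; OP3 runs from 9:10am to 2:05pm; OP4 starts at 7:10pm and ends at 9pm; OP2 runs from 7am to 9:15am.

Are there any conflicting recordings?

Sorted by start: OP1, OP2, OP3, OP4.
OP2 starts before OP1 ends → OP1 and OP2 overlap.
That's a conflict, so the schedule is not conflict-free.

Yes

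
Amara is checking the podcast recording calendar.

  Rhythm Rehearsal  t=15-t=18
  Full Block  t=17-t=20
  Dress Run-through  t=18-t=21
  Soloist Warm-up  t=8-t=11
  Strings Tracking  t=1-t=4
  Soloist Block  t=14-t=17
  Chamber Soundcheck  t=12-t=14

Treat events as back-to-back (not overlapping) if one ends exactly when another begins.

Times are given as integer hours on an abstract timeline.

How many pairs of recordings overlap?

3

Sorted by start: Strings Tracking, Soloist Warm-up, Chamber Soundcheck, Soloist Block, Rhythm Rehearsal, Full Block, Dress Run-through.
Soloist Warm-up starts after Strings Tracking ends, so nothing later overlaps Strings Tracking either.
Chamber Soundcheck starts after Soloist Warm-up ends, so nothing later overlaps Soloist Warm-up either.
Soloist Block starts exactly when Chamber Soundcheck ends (back-to-back, no overlap), so nothing later overlaps Chamber Soundcheck either.
Rhythm Rehearsal starts before Soloist Block ends → Soloist Block and Rhythm Rehearsal overlap.
Full Block starts exactly when Soloist Block ends (back-to-back, no overlap), so nothing later overlaps Soloist Block either.
Full Block starts before Rhythm Rehearsal ends → Rhythm Rehearsal and Full Block overlap.
Dress Run-through starts exactly when Rhythm Rehearsal ends (back-to-back, no overlap).
Dress Run-through starts before Full Block ends → Full Block and Dress Run-through overlap.
Overlapping pairs: Dress Run-through & Full Block, Full Block & Rhythm Rehearsal, Rhythm Rehearsal & Soloist Block — 3 in total.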